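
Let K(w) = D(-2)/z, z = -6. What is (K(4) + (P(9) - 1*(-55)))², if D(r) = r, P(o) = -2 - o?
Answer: 17689/9 ≈ 1965.4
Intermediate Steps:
K(w) = ⅓ (K(w) = -2/(-6) = -2*(-⅙) = ⅓)
(K(4) + (P(9) - 1*(-55)))² = (⅓ + ((-2 - 1*9) - 1*(-55)))² = (⅓ + ((-2 - 9) + 55))² = (⅓ + (-11 + 55))² = (⅓ + 44)² = (133/3)² = 17689/9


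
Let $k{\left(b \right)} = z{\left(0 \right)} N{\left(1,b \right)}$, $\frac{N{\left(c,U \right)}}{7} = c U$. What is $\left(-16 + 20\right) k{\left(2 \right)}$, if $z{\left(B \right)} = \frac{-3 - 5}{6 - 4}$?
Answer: $-224$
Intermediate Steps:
$N{\left(c,U \right)} = 7 U c$ ($N{\left(c,U \right)} = 7 c U = 7 U c$)
$z{\left(B \right)} = -4$ ($z{\left(B \right)} = - \frac{8}{2} = \left(-8\right) \frac{1}{2} = -4$)
$k{\left(b \right)} = - 28 b$ ($k{\left(b \right)} = - 4 \cdot 7 b 1 = - 4 \cdot 7 b = - 28 b$)
$\left(-16 + 20\right) k{\left(2 \right)} = \left(-16 + 20\right) \left(\left(-28\right) 2\right) = 4 \left(-56\right) = -224$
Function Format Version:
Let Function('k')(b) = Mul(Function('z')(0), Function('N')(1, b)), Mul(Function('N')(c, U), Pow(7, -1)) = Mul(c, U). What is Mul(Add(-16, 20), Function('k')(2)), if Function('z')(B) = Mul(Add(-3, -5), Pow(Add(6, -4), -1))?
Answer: -224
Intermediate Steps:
Function('N')(c, U) = Mul(7, U, c) (Function('N')(c, U) = Mul(7, Mul(c, U)) = Mul(7, Mul(U, c)) = Mul(7, U, c))
Function('z')(B) = -4 (Function('z')(B) = Mul(-8, Pow(2, -1)) = Mul(-8, Rational(1, 2)) = -4)
Function('k')(b) = Mul(-28, b) (Function('k')(b) = Mul(-4, Mul(7, b, 1)) = Mul(-4, Mul(7, b)) = Mul(-28, b))
Mul(Add(-16, 20), Function('k')(2)) = Mul(Add(-16, 20), Mul(-28, 2)) = Mul(4, -56) = -224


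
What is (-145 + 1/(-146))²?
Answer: 448211241/21316 ≈ 21027.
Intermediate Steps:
(-145 + 1/(-146))² = (-145 - 1/146)² = (-21171/146)² = 448211241/21316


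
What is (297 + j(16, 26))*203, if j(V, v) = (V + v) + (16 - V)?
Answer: 68817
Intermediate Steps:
j(V, v) = 16 + v
(297 + j(16, 26))*203 = (297 + (16 + 26))*203 = (297 + 42)*203 = 339*203 = 68817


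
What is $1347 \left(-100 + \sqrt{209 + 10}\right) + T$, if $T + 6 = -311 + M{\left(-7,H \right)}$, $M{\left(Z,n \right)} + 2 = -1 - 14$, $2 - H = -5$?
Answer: $-135034 + 1347 \sqrt{219} \approx -1.151 \cdot 10^{5}$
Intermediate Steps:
$H = 7$ ($H = 2 - -5 = 2 + 5 = 7$)
$M{\left(Z,n \right)} = -17$ ($M{\left(Z,n \right)} = -2 - 15 = -17$)
$T = -334$ ($T = -6 - 328 = -334$)
$1347 \left(-100 + \sqrt{209 + 10}\right) + T = 1347 \left(-100 + \sqrt{209 + 10}\right) - 334 = 1347 \left(-100 + \sqrt{219}\right) - 334 = \left(-134700 + 1347 \sqrt{219}\right) - 334 = -135034 + 1347 \sqrt{219}$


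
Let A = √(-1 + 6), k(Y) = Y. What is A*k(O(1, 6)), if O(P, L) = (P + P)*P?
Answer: 2*√5 ≈ 4.4721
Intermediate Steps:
O(P, L) = 2*P² (O(P, L) = (2*P)*P = 2*P²)
A = √5 ≈ 2.2361
A*k(O(1, 6)) = √5*(2*1²) = √5*(2*1) = √5*2 = 2*√5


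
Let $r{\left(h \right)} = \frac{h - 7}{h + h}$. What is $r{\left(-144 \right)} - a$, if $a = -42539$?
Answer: $\frac{12251383}{288} \approx 42540.0$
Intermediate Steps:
$r{\left(h \right)} = \frac{-7 + h}{2 h}$
$r{\left(-144 \right)} - a = \frac{-7 - 144}{2 \left(-144\right)} - -42539 = \frac{1}{2} \left(- \frac{1}{144}\right) \left(-151\right) + 42539 = \frac{151}{288} + 42539 = \frac{12251383}{288}$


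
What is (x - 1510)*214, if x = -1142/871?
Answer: -281699328/871 ≈ -3.2342e+5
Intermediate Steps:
x = -1142/871 (x = -1142*1/871 = -1142/871 ≈ -1.3111)
(x - 1510)*214 = (-1142/871 - 1510)*214 = -1316352/871*214 = -281699328/871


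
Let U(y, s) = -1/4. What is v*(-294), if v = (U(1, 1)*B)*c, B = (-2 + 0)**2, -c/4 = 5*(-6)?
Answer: 35280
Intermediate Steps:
U(y, s) = -1/4 (U(y, s) = -1*1/4 = -1/4)
c = 120 (c = -20*(-6) = -4*(-30) = 120)
B = 4 (B = (-2)**2 = 4)
v = -120 (v = -1/4*4*120 = -1*120 = -120)
v*(-294) = -120*(-294) = 35280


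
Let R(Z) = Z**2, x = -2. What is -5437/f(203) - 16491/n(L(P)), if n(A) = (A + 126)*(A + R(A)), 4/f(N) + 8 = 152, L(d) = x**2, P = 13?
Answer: -508919691/2600 ≈ -1.9574e+5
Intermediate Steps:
L(d) = 4 (L(d) = (-2)**2 = 4)
f(N) = 1/36 (f(N) = 4/(-8 + 152) = 4/144 = 4*(1/144) = 1/36)
n(A) = (126 + A)*(A + A**2) (n(A) = (A + 126)*(A + A**2) = (126 + A)*(A + A**2))
-5437/f(203) - 16491/n(L(P)) = -5437/1/36 - 16491*1/(4*(126 + 4**2 + 127*4)) = -5437*36 - 16491*1/(4*(126 + 16 + 508)) = -195732 - 16491/(4*650) = -195732 - 16491/2600 = -508919691/2600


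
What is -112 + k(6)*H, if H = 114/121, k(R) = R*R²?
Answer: 11072/121 ≈ 91.504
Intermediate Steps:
k(R) = R³
H = 114/121 (H = 114*(1/121) = 114/121 ≈ 0.94215)
-112 + k(6)*H = -112 + 6³*(114/121) = -112 + 216*(114/121) = -112 + 24624/121 = 11072/121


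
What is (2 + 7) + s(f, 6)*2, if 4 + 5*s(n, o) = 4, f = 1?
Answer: 9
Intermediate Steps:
s(n, o) = 0 (s(n, o) = -⅘ + (⅕)*4 = -⅘ + ⅘ = 0)
(2 + 7) + s(f, 6)*2 = (2 + 7) + 0*2 = 9 + 0 = 9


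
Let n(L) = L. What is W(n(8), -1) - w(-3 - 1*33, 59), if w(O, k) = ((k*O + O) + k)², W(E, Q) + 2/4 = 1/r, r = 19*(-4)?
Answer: -335479315/76 ≈ -4.4142e+6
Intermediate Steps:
r = -76
W(E, Q) = -39/76 (W(E, Q) = -½ + 1/(-76) = -½ - 1/76 = -39/76)
w(O, k) = (O + k + O*k)² (w(O, k) = ((O*k + O) + k)² = ((O + O*k) + k)² = (O + k + O*k)²)
W(n(8), -1) - w(-3 - 1*33, 59) = -39/76 - ((-3 - 1*33) + 59 + (-3 - 1*33)*59)² = -39/76 - ((-3 - 33) + 59 + (-3 - 33)*59)² = -39/76 - (-36 + 59 - 36*59)² = -39/76 - (-36 + 59 - 2124)² = -39/76 - 1*(-2101)² = -39/76 - 1*4414201 = -39/76 - 4414201 = -335479315/76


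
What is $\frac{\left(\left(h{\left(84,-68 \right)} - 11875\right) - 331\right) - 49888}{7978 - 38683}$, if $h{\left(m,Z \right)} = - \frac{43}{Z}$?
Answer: $\frac{4222349}{2087940} \approx 2.0223$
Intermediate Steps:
$\frac{\left(\left(h{\left(84,-68 \right)} - 11875\right) - 331\right) - 49888}{7978 - 38683} = \frac{\left(\left(- \frac{43}{-68} - 11875\right) - 331\right) - 49888}{7978 - 38683} = \frac{\left(\left(\left(-43\right) \left(- \frac{1}{68}\right) - 11875\right) - 331\right) - 49888}{-30705} = \left(\left(\left(\frac{43}{68} - 11875\right) - 331\right) - 49888\right) \left(- \frac{1}{30705}\right) = \left(\left(- \frac{807457}{68} - 331\right) - 49888\right) \left(- \frac{1}{30705}\right) = \left(- \frac{829965}{68} - 49888\right) \left(- \frac{1}{30705}\right) = \left(- \frac{4222349}{68}\right) \left(- \frac{1}{30705}\right) = \frac{4222349}{2087940}$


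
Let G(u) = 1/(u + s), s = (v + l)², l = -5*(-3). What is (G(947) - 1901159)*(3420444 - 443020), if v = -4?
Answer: -1511368567244716/267 ≈ -5.6606e+12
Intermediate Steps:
l = 15
s = 121 (s = (-4 + 15)² = 11² = 121)
G(u) = 1/(121 + u) (G(u) = 1/(u + 121) = 1/(121 + u))
(G(947) - 1901159)*(3420444 - 443020) = (1/(121 + 947) - 1901159)*(3420444 - 443020) = (1/1068 - 1901159)*2977424 = -2030437811/1068*2977424 = -1511368567244716/267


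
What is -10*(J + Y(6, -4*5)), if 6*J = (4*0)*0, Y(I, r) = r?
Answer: 200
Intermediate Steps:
J = 0 (J = ((4*0)*0)/6 = (0*0)/6 = (⅙)*0 = 0)
-10*(J + Y(6, -4*5)) = -10*(0 - 4*5) = -10*(0 - 20) = -10*(-20) = 200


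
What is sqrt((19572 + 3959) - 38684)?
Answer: I*sqrt(15153) ≈ 123.1*I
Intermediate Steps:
sqrt((19572 + 3959) - 38684) = sqrt(23531 - 38684) = sqrt(-15153) = I*sqrt(15153)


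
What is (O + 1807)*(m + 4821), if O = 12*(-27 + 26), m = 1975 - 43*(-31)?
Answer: 14591555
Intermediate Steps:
m = 3308 (m = 1975 - 1*(-1333) = 1975 + 1333 = 3308)
O = -12 (O = 12*(-1) = -12)
(O + 1807)*(m + 4821) = (-12 + 1807)*(3308 + 4821) = 1795*8129 = 14591555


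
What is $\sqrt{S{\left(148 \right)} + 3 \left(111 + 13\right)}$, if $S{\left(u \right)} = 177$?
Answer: $3 \sqrt{61} \approx 23.431$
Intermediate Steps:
$\sqrt{S{\left(148 \right)} + 3 \left(111 + 13\right)} = \sqrt{177 + 3 \left(111 + 13\right)} = \sqrt{177 + 3 \cdot 124} = \sqrt{177 + 372} = \sqrt{549} = 3 \sqrt{61}$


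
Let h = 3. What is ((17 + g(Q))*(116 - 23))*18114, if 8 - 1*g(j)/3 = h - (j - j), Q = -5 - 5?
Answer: 53907264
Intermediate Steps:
Q = -10
g(j) = 15 (g(j) = 24 - 3*(3 - (j - j)) = 24 - 3*(3 - 1*0) = 24 - 3*(3 + 0) = 24 - 3*3 = 24 - 9 = 15)
((17 + g(Q))*(116 - 23))*18114 = ((17 + 15)*(116 - 23))*18114 = (32*93)*18114 = 2976*18114 = 53907264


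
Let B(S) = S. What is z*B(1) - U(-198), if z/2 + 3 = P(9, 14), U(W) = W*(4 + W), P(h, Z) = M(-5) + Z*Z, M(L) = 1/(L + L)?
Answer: -190131/5 ≈ -38026.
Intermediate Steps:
M(L) = 1/(2*L)
P(h, Z) = -⅒ + Z² (P(h, Z) = (½)/(-5) + Z*Z = (½)*(-⅕) + Z² = -⅒ + Z²)
z = 1929/5 (z = -6 + 2*(-⅒ + 14²) = -6 + 2*(-⅒ + 196) = -6 + 2*(1959/10) = -6 + 1959/5 = 1929/5 ≈ 385.80)
z*B(1) - U(-198) = (1929/5)*1 - (-198)*(4 - 198) = 1929/5 - (-198)*(-194) = 1929/5 - 1*38412 = 1929/5 - 38412 = -190131/5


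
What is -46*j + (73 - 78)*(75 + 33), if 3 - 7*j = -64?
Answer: -6862/7 ≈ -980.29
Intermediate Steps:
j = 67/7 (j = 3/7 - 1/7*(-64) = 3/7 + 64/7 = 67/7 ≈ 9.5714)
-46*j + (73 - 78)*(75 + 33) = -46*67/7 + (73 - 78)*(75 + 33) = -3082/7 - 5*108 = -3082/7 - 540 = -6862/7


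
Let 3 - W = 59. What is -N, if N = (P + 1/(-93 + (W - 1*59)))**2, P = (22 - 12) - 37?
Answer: -31550689/43264 ≈ -729.26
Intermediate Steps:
W = -56 (W = 3 - 1*59 = 3 - 59 = -56)
P = -27 (P = 10 - 37 = -27)
N = 31550689/43264 (N = (-27 + 1/(-93 + (-56 - 1*59)))**2 = (-27 + 1/(-93 + (-56 - 59)))**2 = (-27 + 1/(-93 - 115))**2 = (-27 + 1/(-208))**2 = (-27 - 1/208)**2 = (-5617/208)**2 = 31550689/43264 ≈ 729.26)
-N = -1*31550689/43264 = -31550689/43264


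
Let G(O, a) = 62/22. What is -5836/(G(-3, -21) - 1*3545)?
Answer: 16049/9741 ≈ 1.6476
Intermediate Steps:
G(O, a) = 31/11 (G(O, a) = 62*(1/22) = 31/11)
-5836/(G(-3, -21) - 1*3545) = -5836/(31/11 - 1*3545) = -5836/(31/11 - 3545) = -5836/(-38964/11) = -5836*(-11/38964) = 16049/9741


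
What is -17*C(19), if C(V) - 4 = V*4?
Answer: -1360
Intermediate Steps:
C(V) = 4 + 4*V (C(V) = 4 + V*4 = 4 + 4*V)
-17*C(19) = -17*(4 + 4*19) = -17*(4 + 76) = -17*80 = -1360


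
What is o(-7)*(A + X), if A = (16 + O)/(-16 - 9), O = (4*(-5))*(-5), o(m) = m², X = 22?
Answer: 21266/25 ≈ 850.64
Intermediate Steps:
O = 100 (O = -20*(-5) = 100)
A = -116/25 (A = (16 + 100)/(-16 - 9) = 116/(-25) = 116*(-1/25) = -116/25 ≈ -4.6400)
o(-7)*(A + X) = (-7)²*(-116/25 + 22) = 49*(434/25) = 21266/25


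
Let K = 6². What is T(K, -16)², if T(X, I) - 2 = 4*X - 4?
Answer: 20164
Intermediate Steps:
K = 36
T(X, I) = -2 + 4*X (T(X, I) = 2 + (4*X - 4) = 2 + (-4 + 4*X) = -2 + 4*X)
T(K, -16)² = (-2 + 4*36)² = (-2 + 144)² = 142² = 20164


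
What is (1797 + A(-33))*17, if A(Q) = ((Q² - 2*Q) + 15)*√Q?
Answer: 30549 + 19890*I*√33 ≈ 30549.0 + 1.1426e+5*I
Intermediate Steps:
A(Q) = √Q*(15 + Q² - 2*Q) (A(Q) = (15 + Q² - 2*Q)*√Q = √Q*(15 + Q² - 2*Q))
(1797 + A(-33))*17 = (1797 + √(-33)*(15 + (-33)² - 2*(-33)))*17 = (1797 + (I*√33)*(15 + 1089 + 66))*17 = (1797 + (I*√33)*1170)*17 = (1797 + 1170*I*√33)*17 = 30549 + 19890*I*√33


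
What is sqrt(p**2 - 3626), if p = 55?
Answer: I*sqrt(601) ≈ 24.515*I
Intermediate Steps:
sqrt(p**2 - 3626) = sqrt(55**2 - 3626) = sqrt(3025 - 3626) = sqrt(-601) = I*sqrt(601)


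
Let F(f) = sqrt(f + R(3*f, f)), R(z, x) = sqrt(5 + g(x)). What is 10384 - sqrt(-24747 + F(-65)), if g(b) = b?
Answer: 10384 - sqrt(-24747 + sqrt(-65 + 2*I*sqrt(15))) ≈ 10384.0 - 157.31*I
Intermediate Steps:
R(z, x) = sqrt(5 + x)
F(f) = sqrt(f + sqrt(5 + f))
10384 - sqrt(-24747 + F(-65)) = 10384 - sqrt(-24747 + sqrt(-65 + sqrt(5 - 65))) = 10384 - sqrt(-24747 + sqrt(-65 + sqrt(-60))) = 10384 - sqrt(-24747 + sqrt(-65 + 2*I*sqrt(15)))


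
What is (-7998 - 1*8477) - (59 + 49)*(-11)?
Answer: -15287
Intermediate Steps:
(-7998 - 1*8477) - (59 + 49)*(-11) = (-7998 - 8477) - 108*(-11) = -16475 - 1*(-1188) = -16475 + 1188 = -15287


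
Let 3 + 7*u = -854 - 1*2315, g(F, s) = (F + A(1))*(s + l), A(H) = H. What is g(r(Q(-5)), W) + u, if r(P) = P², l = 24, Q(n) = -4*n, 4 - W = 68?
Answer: -115452/7 ≈ -16493.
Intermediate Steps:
W = -64 (W = 4 - 1*68 = 4 - 68 = -64)
g(F, s) = (1 + F)*(24 + s) (g(F, s) = (F + 1)*(s + 24) = (1 + F)*(24 + s))
u = -3172/7 (u = -3/7 + (-854 - 1*2315)/7 = -3/7 + (-854 - 2315)/7 = -3/7 + (⅐)*(-3169) = -3/7 - 3169/7 = -3172/7 ≈ -453.14)
g(r(Q(-5)), W) + u = (24 - 64 + 24*(-4*(-5))² + (-4*(-5))²*(-64)) - 3172/7 = (24 - 64 + 24*20² + 20²*(-64)) - 3172/7 = (24 - 64 + 24*400 + 400*(-64)) - 3172/7 = (24 - 64 + 9600 - 25600) - 3172/7 = -16040 - 3172/7 = -115452/7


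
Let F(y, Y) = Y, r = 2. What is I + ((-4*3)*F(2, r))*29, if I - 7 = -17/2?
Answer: -1395/2 ≈ -697.50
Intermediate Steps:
I = -3/2 (I = 7 - 17/2 = -3/2 ≈ -1.5000)
I + ((-4*3)*F(2, r))*29 = -3/2 + (-4*3*2)*29 = -3/2 - 12*2*29 = -3/2 - 24*29 = -3/2 - 696 = -1395/2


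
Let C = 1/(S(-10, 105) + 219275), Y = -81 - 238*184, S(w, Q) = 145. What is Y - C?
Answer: -9626613661/219420 ≈ -43873.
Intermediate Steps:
Y = -43873 (Y = -81 - 43792 = -43873)
C = 1/219420 (C = 1/(145 + 219275) = 1/219420 ≈ 4.5575e-6)
Y - C = -43873 - 1*1/219420 = -43873 - 1/219420 = -9626613661/219420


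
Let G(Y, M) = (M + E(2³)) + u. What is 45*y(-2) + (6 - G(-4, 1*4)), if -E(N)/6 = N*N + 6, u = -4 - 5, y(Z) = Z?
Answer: 341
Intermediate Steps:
u = -9
E(N) = -36 - 6*N² (E(N) = -6*(N*N + 6) = -6*(N² + 6) = -6*(6 + N²) = -36 - 6*N²)
G(Y, M) = -429 + M (G(Y, M) = (M + (-36 - 6*(2³)²)) - 9 = (M + (-36 - 6*8²)) - 9 = (M + (-36 - 6*64)) - 9 = (M + (-36 - 384)) - 9 = (M - 420) - 9 = (-420 + M) - 9 = -429 + M)
45*y(-2) + (6 - G(-4, 1*4)) = 45*(-2) + (6 - (-429 + 1*4)) = -90 + (6 - (-429 + 4)) = -90 + (6 - 1*(-425)) = -90 + (6 + 425) = -90 + 431 = 341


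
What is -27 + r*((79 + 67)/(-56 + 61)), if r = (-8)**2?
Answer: 9209/5 ≈ 1841.8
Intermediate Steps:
r = 64
-27 + r*((79 + 67)/(-56 + 61)) = -27 + 64*((79 + 67)/(-56 + 61)) = -27 + 64*(146/5) = -27 + 9344/5 = 9209/5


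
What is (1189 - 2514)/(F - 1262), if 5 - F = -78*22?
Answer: -1325/459 ≈ -2.8867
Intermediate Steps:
F = 1721 (F = 5 - (-78)*22 = 5 - 1*(-1716) = 5 + 1716 = 1721)
(1189 - 2514)/(F - 1262) = (1189 - 2514)/(1721 - 1262) = -1325/459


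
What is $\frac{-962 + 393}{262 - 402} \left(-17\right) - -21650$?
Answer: $\frac{3021327}{140} \approx 21581.0$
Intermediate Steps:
$\frac{-962 + 393}{262 - 402} \left(-17\right) - -21650 = - \frac{569}{-140} \left(-17\right) + 21650 = \left(-569\right) \left(- \frac{1}{140}\right) \left(-17\right) + 21650 = \frac{569}{140} \left(-17\right) + 21650 = - \frac{9673}{140} + 21650 = \frac{3021327}{140}$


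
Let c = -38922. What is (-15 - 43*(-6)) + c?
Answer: -38679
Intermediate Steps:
(-15 - 43*(-6)) + c = (-15 - 43*(-6)) - 38922 = (-15 + 258) - 38922 = 243 - 38922 = -38679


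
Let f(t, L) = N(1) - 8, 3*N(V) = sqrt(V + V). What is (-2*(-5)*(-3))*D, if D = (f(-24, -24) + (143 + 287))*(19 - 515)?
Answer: 6279360 + 4960*sqrt(2) ≈ 6.2864e+6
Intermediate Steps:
N(V) = sqrt(2)*sqrt(V)/3 (N(V) = sqrt(V + V)/3 = sqrt(2*V)/3 = (sqrt(2)*sqrt(V))/3 = sqrt(2)*sqrt(V)/3)
f(t, L) = -8 + sqrt(2)/3 (f(t, L) = sqrt(2)*sqrt(1)/3 - 8 = (1/3)*sqrt(2)*1 - 8 = sqrt(2)/3 - 8 = -8 + sqrt(2)/3)
D = -209312 - 496*sqrt(2)/3 (D = ((-8 + sqrt(2)/3) + (143 + 287))*(19 - 515) = ((-8 + sqrt(2)/3) + 430)*(-496) = (422 + sqrt(2)/3)*(-496) = -209312 - 496*sqrt(2)/3 ≈ -2.0955e+5)
(-2*(-5)*(-3))*D = (-2*(-5)*(-3))*(-209312 - 496*sqrt(2)/3) = (10*(-3))*(-209312 - 496*sqrt(2)/3) = -30*(-209312 - 496*sqrt(2)/3) = 6279360 + 4960*sqrt(2)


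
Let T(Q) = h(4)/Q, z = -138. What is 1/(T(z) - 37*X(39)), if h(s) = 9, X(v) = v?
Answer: -46/66381 ≈ -0.00069297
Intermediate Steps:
T(Q) = 9/Q
1/(T(z) - 37*X(39)) = 1/(9/(-138) - 37*39) = 1/(9*(-1/138) - 1443) = 1/(-3/46 - 1443) = 1/(-66381/46) = -46/66381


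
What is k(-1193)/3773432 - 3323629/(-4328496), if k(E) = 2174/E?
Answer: 1870248225418775/2435701173087312 ≈ 0.76785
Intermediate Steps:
k(-1193)/3773432 - 3323629/(-4328496) = (2174/(-1193))/3773432 - 3323629/(-4328496) = (2174*(-1/1193))*(1/3773432) - 3323629*(-1/4328496) = -2174/1193*1/3773432 + 3323629/4328496 = -1087/2250852188 + 3323629/4328496 = 1870248225418775/2435701173087312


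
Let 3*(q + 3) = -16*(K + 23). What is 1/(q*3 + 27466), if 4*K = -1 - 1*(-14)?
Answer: 1/27037 ≈ 3.6986e-5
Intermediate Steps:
K = 13/4 (K = (-1 - 1*(-14))/4 = (-1 + 14)/4 = (¼)*13 = 13/4 ≈ 3.2500)
q = -143 (q = -3 + (-16*(13/4 + 23))/3 = -3 + (-16*105/4)/3 = -3 + (⅓)*(-420) = -3 - 140 = -143)
1/(q*3 + 27466) = 1/(-143*3 + 27466) = 1/(-429 + 27466) = 1/27037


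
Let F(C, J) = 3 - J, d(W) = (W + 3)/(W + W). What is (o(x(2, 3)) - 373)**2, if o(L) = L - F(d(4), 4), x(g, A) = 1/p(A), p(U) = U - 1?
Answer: 552049/4 ≈ 1.3801e+5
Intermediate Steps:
p(U) = -1 + U
x(g, A) = 1/(-1 + A)
d(W) = (3 + W)/(2*W) (d(W) = (3 + W)/((2*W)) = (3 + W)*(1/(2*W)) = (3 + W)/(2*W))
o(L) = 1 + L (o(L) = L - (3 - 1*4) = L - (3 - 4) = L - 1*(-1) = L + 1 = 1 + L)
(o(x(2, 3)) - 373)**2 = ((1 + 1/(-1 + 3)) - 373)**2 = ((1 + 1/2) - 373)**2 = (3/2 - 373)**2 = (-743/2)**2 = 552049/4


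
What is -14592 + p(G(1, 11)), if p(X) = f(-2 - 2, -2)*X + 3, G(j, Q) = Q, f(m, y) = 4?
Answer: -14545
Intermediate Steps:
p(X) = 3 + 4*X (p(X) = 4*X + 3 = 3 + 4*X)
-14592 + p(G(1, 11)) = -14592 + (3 + 4*11) = -14592 + (3 + 44) = -14592 + 47 = -14545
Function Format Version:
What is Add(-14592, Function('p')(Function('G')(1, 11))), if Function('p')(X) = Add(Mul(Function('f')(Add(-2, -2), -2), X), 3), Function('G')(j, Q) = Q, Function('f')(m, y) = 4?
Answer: -14545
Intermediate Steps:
Function('p')(X) = Add(3, Mul(4, X)) (Function('p')(X) = Add(Mul(4, X), 3) = Add(3, Mul(4, X)))
Add(-14592, Function('p')(Function('G')(1, 11))) = Add(-14592, Add(3, Mul(4, 11))) = Add(-14592, Add(3, 44)) = Add(-14592, 47) = -14545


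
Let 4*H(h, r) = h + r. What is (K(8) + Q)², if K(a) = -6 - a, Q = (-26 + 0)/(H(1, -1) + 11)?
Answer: 32400/121 ≈ 267.77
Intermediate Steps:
H(h, r) = h/4 + r/4 (H(h, r) = (h + r)/4 = h/4 + r/4)
Q = -26/11 (Q = (-26 + 0)/(((¼)*1 + (¼)*(-1)) + 11) = -26/((¼ - ¼) + 11) = -26/(0 + 11) = -26/11 ≈ -2.3636)
(K(8) + Q)² = ((-6 - 1*8) - 26/11)² = ((-6 - 8) - 26/11)² = (-14 - 26/11)² = (-180/11)² = 32400/121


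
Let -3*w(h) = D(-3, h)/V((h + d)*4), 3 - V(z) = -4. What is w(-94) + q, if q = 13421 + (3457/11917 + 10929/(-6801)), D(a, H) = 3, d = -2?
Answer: 2537780974410/189110873 ≈ 13420.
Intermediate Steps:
V(z) = 7 (V(z) = 3 - 1*(-4) = 3 + 4 = 7)
w(h) = -⅐ (w(h) = -1/7 = -⅓*3/7 = -⅐)
q = 362543998607/27015839 (q = 13421 + (3457*(1/11917) + 10929*(-1/6801)) = 13421 + (3457/11917 - 3643/2267) = 13421 - 35576612/27015839 = 362543998607/27015839 ≈ 13420.)
w(-94) + q = -⅐ + 362543998607/27015839 = 2537780974410/189110873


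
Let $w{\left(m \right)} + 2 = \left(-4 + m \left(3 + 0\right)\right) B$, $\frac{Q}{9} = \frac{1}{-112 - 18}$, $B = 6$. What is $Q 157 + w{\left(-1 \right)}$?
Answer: $- \frac{7133}{130} \approx -54.869$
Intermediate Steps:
$Q = - \frac{9}{130}$ ($Q = \frac{9}{-112 - 18} = \frac{9}{-130} = 9 \left(- \frac{1}{130}\right) = - \frac{9}{130} \approx -0.069231$)
$w{\left(m \right)} = -26 + 18 m$ ($w{\left(m \right)} = -2 + \left(-4 + m \left(3 + 0\right)\right) 6 = -2 + \left(-4 + m 3\right) 6 = -2 + \left(-4 + 3 m\right) 6 = -2 + \left(-24 + 18 m\right) = -26 + 18 m$)
$Q 157 + w{\left(-1 \right)} = \left(- \frac{9}{130}\right) 157 + \left(-26 + 18 \left(-1\right)\right) = - \frac{1413}{130} - 44 = - \frac{7133}{130}$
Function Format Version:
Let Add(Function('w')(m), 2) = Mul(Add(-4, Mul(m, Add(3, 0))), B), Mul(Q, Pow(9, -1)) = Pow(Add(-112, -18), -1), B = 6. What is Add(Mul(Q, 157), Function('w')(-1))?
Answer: Rational(-7133, 130) ≈ -54.869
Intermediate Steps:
Q = Rational(-9, 130) (Q = Mul(9, Pow(Add(-112, -18), -1)) = Mul(9, Pow(-130, -1)) = Mul(9, Rational(-1, 130)) = Rational(-9, 130) ≈ -0.069231)
Function('w')(m) = Add(-26, Mul(18, m)) (Function('w')(m) = Add(-2, Mul(Add(-4, Mul(m, Add(3, 0))), 6)) = Add(-2, Mul(Add(-4, Mul(m, 3)), 6)) = Add(-2, Mul(Add(-4, Mul(3, m)), 6)) = Add(-2, Add(-24, Mul(18, m))) = Add(-26, Mul(18, m)))
Add(Mul(Q, 157), Function('w')(-1)) = Add(Mul(Rational(-9, 130), 157), Add(-26, Mul(18, -1))) = Add(Rational(-1413, 130), Add(-26, -18)) = Add(Rational(-1413, 130), -44) = Rational(-7133, 130)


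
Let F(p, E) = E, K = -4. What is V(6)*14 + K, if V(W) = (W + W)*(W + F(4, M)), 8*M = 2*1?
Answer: 1046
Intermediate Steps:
M = 1/4 (M = (2*1)/8 = (1/8)*2 = 1/4 ≈ 0.25000)
V(W) = 2*W*(1/4 + W) (V(W) = (W + W)*(W + 1/4) = (2*W)*(1/4 + W) = 2*W*(1/4 + W))
V(6)*14 + K = ((1/2)*6*(1 + 4*6))*14 - 4 = ((1/2)*6*(1 + 24))*14 - 4 = ((1/2)*6*25)*14 - 4 = 75*14 - 4 = 1050 - 4 = 1046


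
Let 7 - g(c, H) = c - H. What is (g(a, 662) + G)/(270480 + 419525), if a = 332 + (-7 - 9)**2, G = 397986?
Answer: 398067/690005 ≈ 0.57690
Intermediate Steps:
a = 588 (a = 332 + (-16)**2 = 332 + 256 = 588)
g(c, H) = 7 + H - c (g(c, H) = 7 - (c - H) = 7 + (H - c) = 7 + H - c)
(g(a, 662) + G)/(270480 + 419525) = ((7 + 662 - 1*588) + 397986)/(270480 + 419525) = ((7 + 662 - 588) + 397986)/690005 = (81 + 397986)*(1/690005) = 398067*(1/690005) = 398067/690005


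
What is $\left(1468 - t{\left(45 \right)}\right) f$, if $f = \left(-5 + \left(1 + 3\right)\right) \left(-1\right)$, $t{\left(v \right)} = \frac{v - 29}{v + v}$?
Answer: $\frac{66052}{45} \approx 1467.8$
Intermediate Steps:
$t{\left(v \right)} = \frac{-29 + v}{2 v}$
$f = 1$ ($f = \left(-5 + 4\right) \left(-1\right) = \left(-1\right) \left(-1\right) = 1$)
$\left(1468 - t{\left(45 \right)}\right) f = \left(1468 - \frac{-29 + 45}{2 \cdot 45}\right) 1 = \left(1468 - \frac{1}{2} \cdot \frac{1}{45} \cdot 16\right) 1 = \left(1468 - \frac{8}{45}\right) 1 = \frac{66052}{45} \cdot 1 = \frac{66052}{45}$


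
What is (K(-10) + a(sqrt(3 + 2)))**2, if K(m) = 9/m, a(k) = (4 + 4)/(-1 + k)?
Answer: 2121/100 + 22*sqrt(5)/5 ≈ 31.049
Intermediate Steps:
a(k) = 8/(-1 + k)
(K(-10) + a(sqrt(3 + 2)))**2 = (9/(-10) + 8/(-1 + sqrt(3 + 2)))**2 = (9*(-1/10) + 8/(-1 + sqrt(5)))**2 = (-9/10 + 8/(-1 + sqrt(5)))**2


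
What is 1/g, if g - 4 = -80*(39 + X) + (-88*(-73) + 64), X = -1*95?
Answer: 1/10972 ≈ 9.1141e-5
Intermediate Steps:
X = -95
g = 10972 (g = 4 + (-80*(39 - 95) + (-88*(-73) + 64)) = 4 + (-80*(-56) + (6424 + 64)) = 4 + (4480 + 6488) = 4 + 10968 = 10972)
1/g = 1/10972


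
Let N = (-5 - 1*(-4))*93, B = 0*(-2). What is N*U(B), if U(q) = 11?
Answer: -1023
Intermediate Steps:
B = 0
N = -93 (N = (-5 + 4)*93 = -1*93 = -93)
N*U(B) = -93*11 = -1023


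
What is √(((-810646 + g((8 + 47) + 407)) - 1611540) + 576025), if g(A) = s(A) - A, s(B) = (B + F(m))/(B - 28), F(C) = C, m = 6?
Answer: I*√86955579669/217 ≈ 1358.9*I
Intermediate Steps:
s(B) = (6 + B)/(-28 + B) (s(B) = (B + 6)/(B - 28) = (6 + B)/(-28 + B))
g(A) = -A + (6 + A)/(-28 + A) (g(A) = (6 + A)/(-28 + A) - A = -A + (6 + A)/(-28 + A))
√(((-810646 + g((8 + 47) + 407)) - 1611540) + 576025) = √(((-810646 + (6 + ((8 + 47) + 407) - ((8 + 47) + 407)*(-28 + ((8 + 47) + 407)))/(-28 + ((8 + 47) + 407))) - 1611540) + 576025) = √(((-810646 + (6 + (55 + 407) - (55 + 407)*(-28 + (55 + 407)))/(-28 + (55 + 407))) - 1611540) + 576025) = √(((-810646 + (6 + 462 - 1*462*(-28 + 462))/(-28 + 462)) - 1611540) + 576025) = √(((-810646 + (6 + 462 - 1*462*434)/434) - 1611540) + 576025) = √(((-810646 + (6 + 462 - 200508)/434) - 1611540) + 576025) = √(((-810646 + (1/434)*(-200040)) - 1611540) + 576025) = √(((-810646 - 100020/217) - 1611540) + 576025) = √((-176010202/217 - 1611540) + 576025) = √(-525714382/217 + 576025) = √(-400716957/217) = I*√86955579669/217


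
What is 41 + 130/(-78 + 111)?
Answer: 1483/33 ≈ 44.939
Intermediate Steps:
41 + 130/(-78 + 111) = 41 + 130/33 = 1483/33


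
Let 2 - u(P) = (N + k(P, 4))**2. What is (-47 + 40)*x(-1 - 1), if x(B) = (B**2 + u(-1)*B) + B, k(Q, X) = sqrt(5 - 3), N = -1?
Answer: -28 + 28*sqrt(2) ≈ 11.598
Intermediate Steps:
k(Q, X) = sqrt(2)
u(P) = 2 - (-1 + sqrt(2))**2
x(B) = B + B**2 + B*(-1 + 2*sqrt(2)) (x(B) = (B**2 + (-1 + 2*sqrt(2))*B) + B = (B**2 + B*(-1 + 2*sqrt(2))) + B = B + B**2 + B*(-1 + 2*sqrt(2)))
(-47 + 40)*x(-1 - 1) = (-47 + 40)*((-1 - 1)*((-1 - 1) + 2*sqrt(2))) = -(-14)*(-2 + 2*sqrt(2)) = -7*(4 - 4*sqrt(2)) = -28 + 28*sqrt(2)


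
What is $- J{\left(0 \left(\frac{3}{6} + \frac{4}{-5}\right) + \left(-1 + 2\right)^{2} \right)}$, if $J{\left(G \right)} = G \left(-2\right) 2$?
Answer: $4$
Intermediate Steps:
$J{\left(G \right)} = - 4 G$ ($J{\left(G \right)} = - 2 G 2 = - 4 G$)
$- J{\left(0 \left(\frac{3}{6} + \frac{4}{-5}\right) + \left(-1 + 2\right)^{2} \right)} = - \left(-4\right) \left(0 \left(\frac{3}{6} + \frac{4}{-5}\right) + \left(-1 + 2\right)^{2}\right) = - \left(-4\right) \left(0 \left(3 \cdot \frac{1}{6} + 4 \left(- \frac{1}{5}\right)\right) + 1^{2}\right) = - \left(-4\right) \left(0 \left(\frac{1}{2} - \frac{4}{5}\right) + 1\right) = - \left(-4\right) \left(0 \left(- \frac{3}{10}\right) + 1\right) = - \left(-4\right) \left(0 + 1\right) = - \left(-4\right) 1 = \left(-1\right) \left(-4\right) = 4$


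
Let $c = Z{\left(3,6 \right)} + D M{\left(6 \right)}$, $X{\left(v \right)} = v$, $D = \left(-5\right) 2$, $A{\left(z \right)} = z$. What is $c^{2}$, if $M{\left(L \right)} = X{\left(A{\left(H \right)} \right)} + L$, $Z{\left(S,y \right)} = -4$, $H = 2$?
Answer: $7056$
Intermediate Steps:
$D = -10$
$M{\left(L \right)} = 2 + L$
$c = -84$ ($c = -4 - 10 \left(2 + 6\right) = -4 - 80 = -84$)
$c^{2} = \left(-84\right)^{2} = 7056$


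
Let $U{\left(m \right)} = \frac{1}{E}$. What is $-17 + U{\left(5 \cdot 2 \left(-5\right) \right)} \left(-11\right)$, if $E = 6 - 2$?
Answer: $- \frac{79}{4} \approx -19.75$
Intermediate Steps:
$E = 4$
$U{\left(m \right)} = \frac{1}{4}$
$-17 + U{\left(5 \cdot 2 \left(-5\right) \right)} \left(-11\right) = -17 + \frac{1}{4} \left(-11\right) = -17 - \frac{11}{4} = - \frac{79}{4}$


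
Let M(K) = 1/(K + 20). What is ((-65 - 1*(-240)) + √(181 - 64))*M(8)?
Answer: 25/4 + 3*√13/28 ≈ 6.6363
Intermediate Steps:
M(K) = 1/(20 + K)
((-65 - 1*(-240)) + √(181 - 64))*M(8) = ((-65 - 1*(-240)) + √(181 - 64))/(20 + 8) = ((-65 + 240) + √117)/28 = (175 + 3*√13)*(1/28) = 25/4 + 3*√13/28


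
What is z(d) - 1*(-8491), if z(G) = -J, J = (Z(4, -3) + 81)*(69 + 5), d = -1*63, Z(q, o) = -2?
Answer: 2645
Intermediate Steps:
d = -63
J = 5846 (J = (-2 + 81)*(69 + 5) = 79*74 = 5846)
z(G) = -5846 (z(G) = -1*5846 = -5846)
z(d) - 1*(-8491) = -5846 - 1*(-8491) = -5846 + 8491 = 2645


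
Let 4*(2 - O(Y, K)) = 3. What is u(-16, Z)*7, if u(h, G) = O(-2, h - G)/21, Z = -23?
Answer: 5/12 ≈ 0.41667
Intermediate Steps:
O(Y, K) = 5/4 (O(Y, K) = 2 - 1/4*3 = 2 - 3/4 = 5/4)
u(h, G) = 5/84 (u(h, G) = (5/4)/21 = (5/4)*(1/21) = 5/84)
u(-16, Z)*7 = (5/84)*7 = 5/12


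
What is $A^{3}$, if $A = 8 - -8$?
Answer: $4096$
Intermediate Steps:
$A = 16$ ($A = 8 + 8 = 16$)
$A^{3} = 16^{3} = 4096$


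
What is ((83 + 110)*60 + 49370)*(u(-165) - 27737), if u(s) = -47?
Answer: -1693434800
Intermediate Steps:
((83 + 110)*60 + 49370)*(u(-165) - 27737) = ((83 + 110)*60 + 49370)*(-47 - 27737) = (193*60 + 49370)*(-27784) = (11580 + 49370)*(-27784) = 60950*(-27784) = -1693434800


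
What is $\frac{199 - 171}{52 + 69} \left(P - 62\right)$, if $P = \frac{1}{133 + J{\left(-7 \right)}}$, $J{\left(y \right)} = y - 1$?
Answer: $- \frac{216972}{15125} \approx -14.345$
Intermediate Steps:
$J{\left(y \right)} = -1 + y$ ($J{\left(y \right)} = y - 1 = -1 + y$)
$P = \frac{1}{125}$ ($P = \frac{1}{133 - 8} = \frac{1}{125} \approx 0.008$)
$\frac{199 - 171}{52 + 69} \left(P - 62\right) = \frac{199 - 171}{52 + 69} \left(\frac{1}{125} - 62\right) = \frac{28}{121} \left(- \frac{7749}{125}\right) = - \frac{216972}{15125}$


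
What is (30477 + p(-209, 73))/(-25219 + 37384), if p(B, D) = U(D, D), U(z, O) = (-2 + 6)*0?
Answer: 10159/4055 ≈ 2.5053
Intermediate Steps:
U(z, O) = 0 (U(z, O) = 4*0 = 0)
p(B, D) = 0
(30477 + p(-209, 73))/(-25219 + 37384) = (30477 + 0)/(-25219 + 37384) = 30477/12165 = 30477*(1/12165) = 10159/4055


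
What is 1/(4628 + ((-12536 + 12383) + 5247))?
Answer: 1/9722 ≈ 0.00010286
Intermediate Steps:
1/(4628 + ((-12536 + 12383) + 5247)) = 1/(4628 + (-153 + 5247)) = 1/(4628 + 5094) = 1/9722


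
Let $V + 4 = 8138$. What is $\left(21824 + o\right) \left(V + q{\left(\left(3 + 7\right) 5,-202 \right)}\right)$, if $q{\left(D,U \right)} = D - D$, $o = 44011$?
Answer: $535501890$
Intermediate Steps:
$V = 8134$ ($V = -4 + 8138 = 8134$)
$q{\left(D,U \right)} = 0$
$\left(21824 + o\right) \left(V + q{\left(\left(3 + 7\right) 5,-202 \right)}\right) = \left(21824 + 44011\right) \left(8134 + 0\right) = 65835 \cdot 8134 = 535501890$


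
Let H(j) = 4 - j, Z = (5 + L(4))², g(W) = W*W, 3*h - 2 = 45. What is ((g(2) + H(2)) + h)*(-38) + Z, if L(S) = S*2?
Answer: -1963/3 ≈ -654.33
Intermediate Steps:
h = 47/3 (h = ⅔ + (⅓)*45 = ⅔ + 15 = 47/3 ≈ 15.667)
L(S) = 2*S
g(W) = W²
Z = 169 (Z = (5 + 2*4)² = (5 + 8)² = 13² = 169)
((g(2) + H(2)) + h)*(-38) + Z = ((2² + (4 - 1*2)) + 47/3)*(-38) + 169 = ((4 + (4 - 2)) + 47/3)*(-38) + 169 = ((4 + 2) + 47/3)*(-38) + 169 = (6 + 47/3)*(-38) + 169 = (65/3)*(-38) + 169 = -2470/3 + 169 = -1963/3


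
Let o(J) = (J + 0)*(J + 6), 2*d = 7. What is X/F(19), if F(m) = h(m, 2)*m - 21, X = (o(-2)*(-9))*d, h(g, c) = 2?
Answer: 252/17 ≈ 14.824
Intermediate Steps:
d = 7/2 (d = (½)*7 = 7/2 ≈ 3.5000)
o(J) = J*(6 + J)
X = 252 (X = (-2*(6 - 2)*(-9))*(7/2) = (-2*4*(-9))*(7/2) = -8*(-9)*(7/2) = 72*(7/2) = 252)
F(m) = -21 + 2*m (F(m) = 2*m - 21 = -21 + 2*m)
X/F(19) = 252/(-21 + 2*19) = 252/(-21 + 38) = 252/17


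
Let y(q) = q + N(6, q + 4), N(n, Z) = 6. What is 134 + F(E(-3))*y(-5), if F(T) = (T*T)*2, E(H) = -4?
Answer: 166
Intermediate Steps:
F(T) = 2*T**2 (F(T) = T**2*2 = 2*T**2)
y(q) = 6 + q (y(q) = q + 6 = 6 + q)
134 + F(E(-3))*y(-5) = 134 + (2*(-4)**2)*(6 - 5) = 134 + (2*16)*1 = 134 + 32*1 = 134 + 32 = 166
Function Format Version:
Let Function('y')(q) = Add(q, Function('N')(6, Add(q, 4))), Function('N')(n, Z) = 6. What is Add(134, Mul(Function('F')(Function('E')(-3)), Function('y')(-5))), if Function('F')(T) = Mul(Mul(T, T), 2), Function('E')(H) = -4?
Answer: 166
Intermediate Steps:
Function('F')(T) = Mul(2, Pow(T, 2)) (Function('F')(T) = Mul(Pow(T, 2), 2) = Mul(2, Pow(T, 2)))
Function('y')(q) = Add(6, q) (Function('y')(q) = Add(q, 6) = Add(6, q))
Add(134, Mul(Function('F')(Function('E')(-3)), Function('y')(-5))) = Add(134, Mul(Mul(2, Pow(-4, 2)), Add(6, -5))) = Add(134, Mul(Mul(2, 16), 1)) = Add(134, Mul(32, 1)) = Add(134, 32) = 166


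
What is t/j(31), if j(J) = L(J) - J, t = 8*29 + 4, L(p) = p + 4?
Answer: 59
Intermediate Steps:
L(p) = 4 + p
t = 236 (t = 232 + 4 = 236)
j(J) = 4 (j(J) = (4 + J) - J = 4)
t/j(31) = 236/4 = 236*(1/4) = 59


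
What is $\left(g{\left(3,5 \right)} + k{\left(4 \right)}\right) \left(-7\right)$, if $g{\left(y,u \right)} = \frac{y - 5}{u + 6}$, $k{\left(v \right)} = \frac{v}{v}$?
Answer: $- \frac{63}{11} \approx -5.7273$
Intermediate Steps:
$k{\left(v \right)} = 1$
$g{\left(y,u \right)} = \frac{-5 + y}{6 + u}$
$\left(g{\left(3,5 \right)} + k{\left(4 \right)}\right) \left(-7\right) = \left(\frac{-5 + 3}{6 + 5} + 1\right) \left(-7\right) = \left(\frac{1}{11} \left(-2\right) + 1\right) \left(-7\right) = \left(- \frac{2}{11} + 1\right) \left(-7\right) = \frac{9}{11} \left(-7\right) = - \frac{63}{11}$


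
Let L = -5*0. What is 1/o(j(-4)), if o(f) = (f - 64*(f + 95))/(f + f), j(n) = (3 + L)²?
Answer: -18/6647 ≈ -0.0027080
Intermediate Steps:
L = 0
j(n) = 9 (j(n) = (3 + 0)² = 3² = 9)
o(f) = (-6080 - 63*f)/(2*f) (o(f) = (f - 64*(95 + f))/((2*f)) = (f + (-6080 - 64*f))*(1/(2*f)) = (-6080 - 63*f)*(1/(2*f)) = (-6080 - 63*f)/(2*f))
1/o(j(-4)) = 1/(-63/2 - 3040/9) = 1/(-6647/18) = -18/6647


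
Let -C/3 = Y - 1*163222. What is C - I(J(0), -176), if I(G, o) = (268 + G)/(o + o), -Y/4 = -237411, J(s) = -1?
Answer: -830461365/352 ≈ -2.3593e+6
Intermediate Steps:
Y = 949644 (Y = -4*(-237411) = 949644)
I(G, o) = (268 + G)/(2*o) (I(G, o) = (268 + G)/((2*o)) = (268 + G)*(1/(2*o)) = (268 + G)/(2*o))
C = -2359266 (C = -3*(949644 - 1*163222) = -3*(949644 - 163222) = -3*786422 = -2359266)
C - I(J(0), -176) = -2359266 - (268 - 1)/(2*(-176)) = -2359266 - (-1)*267/(2*176) = -2359266 - 1*(-267/352) = -2359266 + 267/352 = -830461365/352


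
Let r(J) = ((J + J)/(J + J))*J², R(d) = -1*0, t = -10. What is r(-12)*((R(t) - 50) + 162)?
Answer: 16128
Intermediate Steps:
R(d) = 0
r(J) = J² (r(J) = ((2*J)/((2*J)))*J² = ((2*J)*(1/(2*J)))*J² = 1*J² = J²)
r(-12)*((R(t) - 50) + 162) = (-12)²*((0 - 50) + 162) = 144*(-50 + 162) = 144*112 = 16128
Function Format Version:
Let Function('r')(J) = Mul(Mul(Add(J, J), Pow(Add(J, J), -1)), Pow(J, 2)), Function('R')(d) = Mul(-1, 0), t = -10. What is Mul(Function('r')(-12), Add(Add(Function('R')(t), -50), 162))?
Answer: 16128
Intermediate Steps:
Function('R')(d) = 0
Function('r')(J) = Pow(J, 2) (Function('r')(J) = Mul(Mul(Mul(2, J), Pow(Mul(2, J), -1)), Pow(J, 2)) = Mul(Mul(Mul(2, J), Mul(Rational(1, 2), Pow(J, -1))), Pow(J, 2)) = Mul(1, Pow(J, 2)) = Pow(J, 2))
Mul(Function('r')(-12), Add(Add(Function('R')(t), -50), 162)) = Mul(Pow(-12, 2), Add(Add(0, -50), 162)) = Mul(144, Add(-50, 162)) = Mul(144, 112) = 16128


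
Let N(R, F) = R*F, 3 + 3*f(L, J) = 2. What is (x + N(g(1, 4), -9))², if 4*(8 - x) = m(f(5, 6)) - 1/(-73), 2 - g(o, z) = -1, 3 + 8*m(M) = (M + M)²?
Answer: 158283826801/442008576 ≈ 358.10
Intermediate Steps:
f(L, J) = -⅓ (f(L, J) = -1 + (⅓)*2 = -1 + ⅔ = -⅓)
m(M) = -3/8 + M²/2 (m(M) = -3/8 + (M + M)²/8 = -3/8 + (2*M)²/8 = -3/8 + (4*M²)/8 = -3/8 + M²/2)
g(o, z) = 3 (g(o, z) = 2 - 1*(-1) = 2 + 1 = 3)
N(R, F) = F*R
x = 169799/21024 (x = 8 - ((-3/8 + (-⅓)²/2) - 1/(-73))/4 = 8 - ((-3/8 + (½)*(⅑)) - 1*(-1/73))/4 = 8 - ((-3/8 + 1/18) + 1/73)/4 = 8 - (-23/72 + 1/73)/4 = 8 - ¼*(-1607/5256) = 8 + 1607/21024 = 169799/21024 ≈ 8.0764)
(x + N(g(1, 4), -9))² = (169799/21024 - 9*3)² = (169799/21024 - 27)² = (-397849/21024)² = 158283826801/442008576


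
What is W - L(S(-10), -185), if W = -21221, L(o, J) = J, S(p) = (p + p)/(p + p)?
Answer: -21036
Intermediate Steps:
S(p) = 1 (S(p) = (2*p)/((2*p)) = (2*p)*(1/(2*p)) = 1)
W - L(S(-10), -185) = -21221 - 1*(-185) = -21221 + 185 = -21036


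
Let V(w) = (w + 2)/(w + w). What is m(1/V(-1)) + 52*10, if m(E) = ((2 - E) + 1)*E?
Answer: 510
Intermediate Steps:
V(w) = (2 + w)/(2*w) (V(w) = (2 + w)/((2*w)) = (2 + w)*(1/(2*w)) = (2 + w)/(2*w))
m(E) = E*(3 - E) (m(E) = (3 - E)*E = E*(3 - E))
m(1/V(-1)) + 52*10 = (3 - 1/((½)*(2 - 1)/(-1)))/(((½)*(2 - 1)/(-1))) + 52*10 = (3 - 1/((½)*(-1)*1))/(((½)*(-1)*1)) + 520 = (3 - 1/(-½))/(-½) + 520 = -2*(3 - 1*(-2)) + 520 = -2*(3 + 2) + 520 = -2*5 + 520 = -10 + 520 = 510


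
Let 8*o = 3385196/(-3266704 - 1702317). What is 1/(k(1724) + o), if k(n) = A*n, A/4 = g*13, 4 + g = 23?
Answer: 9938042/16927585348805 ≈ 5.8709e-7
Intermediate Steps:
g = 19 (g = -4 + 23 = 19)
A = 988 (A = 4*(19*13) = 4*247 = 988)
k(n) = 988*n
o = -846299/9938042 (o = (3385196/(-3266704 - 1702317))/8 = (3385196/(-4969021))/8 = (3385196*(-1/4969021))/8 = (⅛)*(-3385196/4969021) = -846299/9938042 ≈ -0.085158)
1/(k(1724) + o) = 1/(988*1724 - 846299/9938042) = 1/(1703312 - 846299/9938042) = 1/(16927585348805/9938042) = 9938042/16927585348805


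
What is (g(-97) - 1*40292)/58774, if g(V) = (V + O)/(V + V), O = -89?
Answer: -3908231/5701078 ≈ -0.68552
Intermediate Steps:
g(V) = (-89 + V)/(2*V) (g(V) = (V - 89)/(V + V) = (-89 + V)/((2*V)) = (-89 + V)*(1/(2*V)) = (-89 + V)/(2*V))
(g(-97) - 1*40292)/58774 = ((½)*(-89 - 97)/(-97) - 1*40292)/58774 = ((½)*(-1/97)*(-186) - 40292)*(1/58774) = (93/97 - 40292)*(1/58774) = -3908231/97*1/58774 = -3908231/5701078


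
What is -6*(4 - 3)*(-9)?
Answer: 54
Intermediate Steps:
-6*(4 - 3)*(-9) = -6*1*(-9) = -6*(-9) = 54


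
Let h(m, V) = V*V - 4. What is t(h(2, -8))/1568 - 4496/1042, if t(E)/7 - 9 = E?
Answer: -467603/116704 ≈ -4.0067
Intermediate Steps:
h(m, V) = -4 + V**2 (h(m, V) = V**2 - 4 = -4 + V**2)
t(E) = 63 + 7*E
t(h(2, -8))/1568 - 4496/1042 = (63 + 7*(-4 + (-8)**2))/1568 - 4496/1042 = (63 + 7*(-4 + 64))*(1/1568) - 4496*1/1042 = (63 + 7*60)*(1/1568) - 2248/521 = (63 + 420)*(1/1568) - 2248/521 = 483*(1/1568) - 2248/521 = 69/224 - 2248/521 = -467603/116704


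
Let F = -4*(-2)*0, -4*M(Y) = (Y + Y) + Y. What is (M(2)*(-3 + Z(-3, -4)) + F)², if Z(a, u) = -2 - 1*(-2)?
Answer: 81/4 ≈ 20.250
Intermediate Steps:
Z(a, u) = 0 (Z(a, u) = -2 + 2 = 0)
M(Y) = -3*Y/4 (M(Y) = -((Y + Y) + Y)/4 = -(2*Y + Y)/4 = -3*Y/4)
F = 0 (F = 8*0 = 0)
(M(2)*(-3 + Z(-3, -4)) + F)² = ((-¾*2)*(-3 + 0) + 0)² = (-3/2*(-3) + 0)² = (9/2 + 0)² = (9/2)² = 81/4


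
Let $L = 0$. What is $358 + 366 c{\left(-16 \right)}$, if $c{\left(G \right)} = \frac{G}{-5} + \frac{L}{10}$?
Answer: $\frac{7646}{5} \approx 1529.2$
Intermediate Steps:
$c{\left(G \right)} = - \frac{G}{5}$ ($c{\left(G \right)} = \frac{G}{-5} + \frac{0}{10} = G \left(- \frac{1}{5}\right) + 0 \cdot \frac{1}{10} = - \frac{G}{5} + 0 = - \frac{G}{5}$)
$358 + 366 c{\left(-16 \right)} = 358 + 366 \left(\left(- \frac{1}{5}\right) \left(-16\right)\right) = 358 + 366 \cdot \frac{16}{5} = 358 + \frac{5856}{5} = \frac{7646}{5}$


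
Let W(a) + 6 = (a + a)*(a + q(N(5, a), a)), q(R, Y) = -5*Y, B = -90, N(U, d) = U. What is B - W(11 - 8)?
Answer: -12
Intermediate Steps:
W(a) = -6 - 8*a² (W(a) = -6 + (a + a)*(a - 5*a) = -6 + (2*a)*(-4*a) = -6 - 8*a²)
B - W(11 - 8) = -90 - (-6 - 8*(11 - 8)²) = -90 - (-6 - 8*3²) = -90 - (-6 - 8*9) = -90 - (-6 - 72) = -90 - 1*(-78) = -90 + 78 = -12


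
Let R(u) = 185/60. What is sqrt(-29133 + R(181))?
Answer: I*sqrt(1048677)/6 ≈ 170.67*I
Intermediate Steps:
R(u) = 37/12 (R(u) = 185*(1/60) = 37/12)
sqrt(-29133 + R(181)) = sqrt(-29133 + 37/12) = sqrt(-349559/12) = I*sqrt(1048677)/6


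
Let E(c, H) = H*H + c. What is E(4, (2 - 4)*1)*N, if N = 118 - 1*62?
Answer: 448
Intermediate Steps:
N = 56 (N = 118 - 62 = 56)
E(c, H) = c + H² (E(c, H) = H² + c = c + H²)
E(4, (2 - 4)*1)*N = (4 + ((2 - 4)*1)²)*56 = (4 + (-2*1)²)*56 = (4 + (-2)²)*56 = (4 + 4)*56 = 8*56 = 448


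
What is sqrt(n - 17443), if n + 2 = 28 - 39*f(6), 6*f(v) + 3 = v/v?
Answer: 2*I*sqrt(4351) ≈ 131.92*I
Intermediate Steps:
f(v) = -1/3 (f(v) = -1/2 + (v/v)/6 = -1/2 + (1/6)*1 = -1/2 + 1/6 = -1/3)
n = 39 (n = -2 + (28 - 39*(-1/3)) = -2 + (28 + 13) = -2 + 41 = 39)
sqrt(n - 17443) = sqrt(39 - 17443) = sqrt(-17404) = 2*I*sqrt(4351)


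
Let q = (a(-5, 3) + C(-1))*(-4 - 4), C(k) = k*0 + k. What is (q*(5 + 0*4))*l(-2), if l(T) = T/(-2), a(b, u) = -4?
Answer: 200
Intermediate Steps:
l(T) = -T/2 (l(T) = T*(-½) = -T/2)
C(k) = k (C(k) = 0 + k = k)
q = 40 (q = (-4 - 1)*(-4 - 4) = -5*(-8) = 40)
(q*(5 + 0*4))*l(-2) = (40*(5 + 0*4))*(-½*(-2)) = (40*(5 + 0))*1 = (40*5)*1 = 200*1 = 200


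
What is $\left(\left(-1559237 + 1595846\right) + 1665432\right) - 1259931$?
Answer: $442110$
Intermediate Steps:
$\left(\left(-1559237 + 1595846\right) + 1665432\right) - 1259931 = \left(36609 + 1665432\right) - 1259931 = 1702041 - 1259931 = 442110$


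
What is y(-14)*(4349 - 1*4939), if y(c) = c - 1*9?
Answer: 13570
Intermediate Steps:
y(c) = -9 + c (y(c) = c - 9 = -9 + c)
y(-14)*(4349 - 1*4939) = (-9 - 14)*(4349 - 1*4939) = -23*(4349 - 4939) = -23*(-590) = 13570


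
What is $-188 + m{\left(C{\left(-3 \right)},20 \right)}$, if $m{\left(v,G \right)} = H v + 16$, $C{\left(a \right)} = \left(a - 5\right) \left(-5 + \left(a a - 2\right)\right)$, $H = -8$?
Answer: $-44$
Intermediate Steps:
$C{\left(a \right)} = \left(-7 + a^{2}\right) \left(-5 + a\right)$ ($C{\left(a \right)} = \left(-5 + a\right) \left(-5 + \left(a^{2} - 2\right)\right) = \left(-5 + a\right) \left(-5 + \left(-2 + a^{2}\right)\right) = \left(-5 + a\right) \left(-7 + a^{2}\right) = \left(-7 + a^{2}\right) \left(-5 + a\right)$)
$m{\left(v,G \right)} = 16 - 8 v$ ($m{\left(v,G \right)} = - 8 v + 16 = 16 - 8 v$)
$-188 + m{\left(C{\left(-3 \right)},20 \right)} = -188 - \left(-16 + 8 \left(35 + \left(-3\right)^{3} - -21 - 5 \left(-3\right)^{2}\right)\right) = -188 - \left(-16 + 8 \left(35 - 27 + 21 - 45\right)\right) = -188 + \left(16 - -128\right) = -188 + \left(16 + 128\right) = -188 + 144 = -44$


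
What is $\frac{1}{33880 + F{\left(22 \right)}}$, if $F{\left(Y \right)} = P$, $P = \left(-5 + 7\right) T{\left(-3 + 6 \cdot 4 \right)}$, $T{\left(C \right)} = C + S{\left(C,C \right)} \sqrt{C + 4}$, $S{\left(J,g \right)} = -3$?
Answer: $\frac{1}{33892} \approx 2.9505 \cdot 10^{-5}$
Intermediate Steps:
$T{\left(C \right)} = C - 3 \sqrt{4 + C}$ ($T{\left(C \right)} = C - 3 \sqrt{C + 4} = C - 3 \sqrt{4 + C}$)
$P = 12$ ($P = \left(-5 + 7\right) \left(\left(-3 + 6 \cdot 4\right) - 3 \sqrt{4 + \left(-3 + 6 \cdot 4\right)}\right) = 2 \left(\left(-3 + 24\right) - 3 \sqrt{4 + \left(-3 + 24\right)}\right) = 2 \left(21 - 3 \sqrt{4 + 21}\right) = 2 \left(21 - 3 \sqrt{25}\right) = 2 \left(21 - 15\right) = 2 \cdot 6 = 12$)
$F{\left(Y \right)} = 12$
$\frac{1}{33880 + F{\left(22 \right)}} = \frac{1}{33880 + 12} = \frac{1}{33892}$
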